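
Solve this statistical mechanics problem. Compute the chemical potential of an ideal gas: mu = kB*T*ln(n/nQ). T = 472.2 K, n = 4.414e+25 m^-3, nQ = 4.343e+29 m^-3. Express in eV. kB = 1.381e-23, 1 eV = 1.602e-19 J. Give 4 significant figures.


Step 1: n/nQ = 4.414e+25/4.343e+29 = 0.0001016
Step 2: ln(n/nQ) = -9.194
Step 3: mu = kB*T*ln(n/nQ) = 6.521e-21*-9.194 = -5.996e-20 J
Step 4: Convert to eV: -5.996e-20/1.602e-19 = -0.3743 eV

-0.3743


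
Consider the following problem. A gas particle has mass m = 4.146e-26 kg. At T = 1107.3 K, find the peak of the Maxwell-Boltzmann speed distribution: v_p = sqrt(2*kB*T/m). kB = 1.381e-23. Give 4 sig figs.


Step 1: Numerator = 2*kB*T = 2*1.381e-23*1107.3 = 3.058e-20
Step 2: Ratio = 3.058e-20 / 4.146e-26 = 7.377e+05
Step 3: v_p = sqrt(7.377e+05) = 858.9 m/s

858.9


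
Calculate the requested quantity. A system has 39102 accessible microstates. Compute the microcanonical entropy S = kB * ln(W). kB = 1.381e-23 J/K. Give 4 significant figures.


Step 1: ln(W) = ln(39102) = 10.57
Step 2: S = kB * ln(W) = 1.381e-23 * 10.57
Step 3: S = 1.46e-22 J/K

1.46e-22


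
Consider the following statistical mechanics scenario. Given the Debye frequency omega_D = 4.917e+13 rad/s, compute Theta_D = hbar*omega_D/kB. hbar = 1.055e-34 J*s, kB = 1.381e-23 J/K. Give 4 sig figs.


Step 1: hbar*omega_D = 1.055e-34 * 4.917e+13 = 5.187e-21 J
Step 2: Theta_D = 5.187e-21 / 1.381e-23
Step 3: Theta_D = 375.6 K

375.6


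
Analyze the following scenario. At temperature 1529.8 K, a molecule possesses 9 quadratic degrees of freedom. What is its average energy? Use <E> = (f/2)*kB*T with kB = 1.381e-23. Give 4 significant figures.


Step 1: f/2 = 9/2 = 4.5
Step 2: kB*T = 1.381e-23 * 1529.8 = 2.113e-20
Step 3: <E> = 4.5 * 2.113e-20 = 9.507e-20 J

9.507e-20


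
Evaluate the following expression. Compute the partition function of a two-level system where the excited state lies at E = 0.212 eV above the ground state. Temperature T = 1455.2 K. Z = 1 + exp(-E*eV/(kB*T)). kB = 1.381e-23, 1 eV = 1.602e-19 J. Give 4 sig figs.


Step 1: Compute beta*E = E*eV/(kB*T) = 0.212*1.602e-19/(1.381e-23*1455.2) = 1.69
Step 2: exp(-beta*E) = exp(-1.69) = 0.1845
Step 3: Z = 1 + 0.1845 = 1.185

1.185


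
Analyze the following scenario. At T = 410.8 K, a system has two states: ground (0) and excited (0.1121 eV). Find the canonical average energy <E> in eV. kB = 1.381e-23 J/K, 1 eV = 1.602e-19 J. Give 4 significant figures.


Step 1: beta*E = 0.1121*1.602e-19/(1.381e-23*410.8) = 3.166
Step 2: exp(-beta*E) = 0.04219
Step 3: <E> = 0.1121*0.04219/(1+0.04219) = 0.004538 eV

0.004538


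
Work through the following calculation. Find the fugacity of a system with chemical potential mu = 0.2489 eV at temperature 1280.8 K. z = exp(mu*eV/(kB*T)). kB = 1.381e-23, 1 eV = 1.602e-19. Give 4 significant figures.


Step 1: Convert mu to Joules: 0.2489*1.602e-19 = 3.987e-20 J
Step 2: kB*T = 1.381e-23*1280.8 = 1.769e-20 J
Step 3: mu/(kB*T) = 2.254
Step 4: z = exp(2.254) = 9.529

9.529


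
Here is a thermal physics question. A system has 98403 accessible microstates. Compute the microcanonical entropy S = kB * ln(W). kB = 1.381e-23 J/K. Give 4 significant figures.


Step 1: ln(W) = ln(98403) = 11.5
Step 2: S = kB * ln(W) = 1.381e-23 * 11.5
Step 3: S = 1.588e-22 J/K

1.588e-22


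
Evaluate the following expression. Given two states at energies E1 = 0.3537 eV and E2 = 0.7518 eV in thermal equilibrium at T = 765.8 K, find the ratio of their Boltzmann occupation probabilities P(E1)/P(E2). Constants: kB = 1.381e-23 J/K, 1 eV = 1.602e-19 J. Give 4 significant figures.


Step 1: Compute energy difference dE = E1 - E2 = 0.3537 - 0.7518 = -0.3981 eV
Step 2: Convert to Joules: dE_J = -0.3981 * 1.602e-19 = -6.378e-20 J
Step 3: Compute exponent = -dE_J / (kB * T) = -(-6.378e-20) / (1.381e-23 * 765.8) = 6.03
Step 4: P(E1)/P(E2) = exp(6.03) = 415.9

415.9


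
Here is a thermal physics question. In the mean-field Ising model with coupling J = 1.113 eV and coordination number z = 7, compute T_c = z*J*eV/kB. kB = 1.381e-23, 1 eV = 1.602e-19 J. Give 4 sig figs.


Step 1: z*J = 7*1.113 = 7.791 eV
Step 2: Convert to Joules: 7.791*1.602e-19 = 1.248e-18 J
Step 3: T_c = 1.248e-18 / 1.381e-23 = 9.038e+04 K

9.038e+04


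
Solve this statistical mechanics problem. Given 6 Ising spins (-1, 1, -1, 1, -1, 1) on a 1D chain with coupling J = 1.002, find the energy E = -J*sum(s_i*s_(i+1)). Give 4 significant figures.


Step 1: Nearest-neighbor products: -1, -1, -1, -1, -1
Step 2: Sum of products = -5
Step 3: E = -1.002 * -5 = 5.01

5.01


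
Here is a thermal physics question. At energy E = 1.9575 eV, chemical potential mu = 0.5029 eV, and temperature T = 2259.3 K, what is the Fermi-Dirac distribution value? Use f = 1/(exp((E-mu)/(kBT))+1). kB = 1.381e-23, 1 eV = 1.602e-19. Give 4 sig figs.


Step 1: (E - mu) = 1.9575 - 0.5029 = 1.455 eV
Step 2: Convert: (E-mu)*eV = 2.33e-19 J
Step 3: x = (E-mu)*eV/(kB*T) = 7.469
Step 4: f = 1/(exp(7.469)+1) = 0.0005704

0.0005704


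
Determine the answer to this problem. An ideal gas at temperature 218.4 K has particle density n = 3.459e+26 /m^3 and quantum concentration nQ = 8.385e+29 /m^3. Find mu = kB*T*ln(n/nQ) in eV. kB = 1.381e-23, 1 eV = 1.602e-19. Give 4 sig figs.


Step 1: n/nQ = 3.459e+26/8.385e+29 = 0.0004125
Step 2: ln(n/nQ) = -7.793
Step 3: mu = kB*T*ln(n/nQ) = 3.016e-21*-7.793 = -2.351e-20 J
Step 4: Convert to eV: -2.351e-20/1.602e-19 = -0.1467 eV

-0.1467


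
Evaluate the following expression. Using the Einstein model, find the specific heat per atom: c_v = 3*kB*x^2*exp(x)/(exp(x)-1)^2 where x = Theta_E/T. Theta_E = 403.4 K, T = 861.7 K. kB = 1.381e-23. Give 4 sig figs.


Step 1: x = Theta_E/T = 403.4/861.7 = 0.4681
Step 2: x^2 = 0.2192
Step 3: exp(x) = 1.597
Step 4: c_v = 3*1.381e-23*0.2192*1.597/(1.597-1)^2 = 4.068e-23

4.068e-23


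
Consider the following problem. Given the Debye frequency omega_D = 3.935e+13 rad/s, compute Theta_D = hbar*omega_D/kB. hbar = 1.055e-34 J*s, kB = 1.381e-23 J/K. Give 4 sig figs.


Step 1: hbar*omega_D = 1.055e-34 * 3.935e+13 = 4.151e-21 J
Step 2: Theta_D = 4.151e-21 / 1.381e-23
Step 3: Theta_D = 300.6 K

300.6


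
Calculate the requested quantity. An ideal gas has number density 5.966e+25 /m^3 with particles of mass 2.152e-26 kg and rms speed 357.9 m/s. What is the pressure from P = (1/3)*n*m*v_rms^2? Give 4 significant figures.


Step 1: v_rms^2 = 357.9^2 = 1.281e+05
Step 2: n*m = 5.966e+25*2.152e-26 = 1.284
Step 3: P = (1/3)*1.284*1.281e+05 = 5.482e+04 Pa

5.482e+04


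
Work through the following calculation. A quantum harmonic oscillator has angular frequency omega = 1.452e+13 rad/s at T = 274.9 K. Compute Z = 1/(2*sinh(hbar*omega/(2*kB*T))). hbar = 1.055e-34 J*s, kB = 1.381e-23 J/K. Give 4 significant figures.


Step 1: Compute x = hbar*omega/(kB*T) = 1.055e-34*1.452e+13/(1.381e-23*274.9) = 0.4035
Step 2: x/2 = 0.2018
Step 3: sinh(x/2) = 0.2031
Step 4: Z = 1/(2*0.2031) = 2.462

2.462


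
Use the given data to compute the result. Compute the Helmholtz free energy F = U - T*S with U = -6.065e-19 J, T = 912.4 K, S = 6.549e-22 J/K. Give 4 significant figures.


Step 1: T*S = 912.4 * 6.549e-22 = 5.975e-19 J
Step 2: F = U - T*S = -6.065e-19 - 5.975e-19
Step 3: F = -1.204e-18 J

-1.204e-18


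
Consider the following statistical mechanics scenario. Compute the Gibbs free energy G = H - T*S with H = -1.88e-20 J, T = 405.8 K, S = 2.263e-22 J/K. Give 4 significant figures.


Step 1: T*S = 405.8 * 2.263e-22 = 9.183e-20 J
Step 2: G = H - T*S = -1.88e-20 - 9.183e-20
Step 3: G = -1.106e-19 J

-1.106e-19


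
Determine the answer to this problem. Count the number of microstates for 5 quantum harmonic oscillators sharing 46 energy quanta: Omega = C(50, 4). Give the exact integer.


Step 1: Use binomial coefficient C(50, 4)
Step 2: Numerator = 50! / 46!
Step 3: Denominator = 4!
Step 4: Omega = 230300

230300


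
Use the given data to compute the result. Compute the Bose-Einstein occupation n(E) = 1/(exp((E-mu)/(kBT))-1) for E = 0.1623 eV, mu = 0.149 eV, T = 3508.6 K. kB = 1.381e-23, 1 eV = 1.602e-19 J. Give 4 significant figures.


Step 1: (E - mu) = 0.0133 eV
Step 2: x = (E-mu)*eV/(kB*T) = 0.0133*1.602e-19/(1.381e-23*3508.6) = 0.04397
Step 3: exp(x) = 1.045
Step 4: n = 1/(exp(x)-1) = 22.24

22.24


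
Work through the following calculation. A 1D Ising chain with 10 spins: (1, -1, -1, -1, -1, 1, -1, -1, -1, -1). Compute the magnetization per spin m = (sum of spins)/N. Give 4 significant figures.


Step 1: Count up spins (+1): 2, down spins (-1): 8
Step 2: Total magnetization M = 2 - 8 = -6
Step 3: m = M/N = -6/10 = -0.6

-0.6


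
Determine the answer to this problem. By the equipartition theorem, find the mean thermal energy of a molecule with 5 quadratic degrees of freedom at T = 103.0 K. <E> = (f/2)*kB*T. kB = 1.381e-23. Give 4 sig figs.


Step 1: f/2 = 5/2 = 2.5
Step 2: kB*T = 1.381e-23 * 103.0 = 1.422e-21
Step 3: <E> = 2.5 * 1.422e-21 = 3.556e-21 J

3.556e-21


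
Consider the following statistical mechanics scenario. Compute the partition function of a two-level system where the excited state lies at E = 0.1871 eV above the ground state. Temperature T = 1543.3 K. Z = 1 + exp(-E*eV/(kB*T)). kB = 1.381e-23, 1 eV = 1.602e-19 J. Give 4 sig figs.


Step 1: Compute beta*E = E*eV/(kB*T) = 0.1871*1.602e-19/(1.381e-23*1543.3) = 1.406
Step 2: exp(-beta*E) = exp(-1.406) = 0.245
Step 3: Z = 1 + 0.245 = 1.245

1.245


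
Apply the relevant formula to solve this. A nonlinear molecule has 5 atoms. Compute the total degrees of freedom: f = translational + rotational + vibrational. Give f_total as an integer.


Step 1: Translational DOF = 3
Step 2: Rotational DOF (nonlinear) = 3
Step 3: Vibrational DOF = 3*5 - 6 = 9
Step 4: Total = 3 + 3 + 9 = 15

15


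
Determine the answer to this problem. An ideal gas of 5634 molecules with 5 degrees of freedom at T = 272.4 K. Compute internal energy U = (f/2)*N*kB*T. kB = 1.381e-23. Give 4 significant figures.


Step 1: f/2 = 5/2 = 2.5
Step 2: N*kB*T = 5634*1.381e-23*272.4 = 2.119e-17
Step 3: U = 2.5 * 2.119e-17 = 5.299e-17 J

5.299e-17


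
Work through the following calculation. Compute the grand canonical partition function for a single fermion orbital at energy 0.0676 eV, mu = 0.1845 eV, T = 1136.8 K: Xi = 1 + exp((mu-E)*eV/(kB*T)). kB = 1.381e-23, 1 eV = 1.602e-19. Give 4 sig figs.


Step 1: (mu - E) = 0.1845 - 0.0676 = 0.1169 eV
Step 2: x = (mu-E)*eV/(kB*T) = 0.1169*1.602e-19/(1.381e-23*1136.8) = 1.193
Step 3: exp(x) = 3.297
Step 4: Xi = 1 + 3.297 = 4.297

4.297


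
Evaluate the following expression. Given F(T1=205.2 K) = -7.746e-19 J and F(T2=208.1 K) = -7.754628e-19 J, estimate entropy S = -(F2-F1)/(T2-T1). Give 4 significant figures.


Step 1: dF = F2 - F1 = -7.754628e-19 - (-7.746e-19) = -8.628e-22 J
Step 2: dT = T2 - T1 = 208.1 - 205.2 = 2.9 K
Step 3: S = -dF/dT = -(-8.628e-22)/2.9 = 2.975e-22 J/K

2.975e-22


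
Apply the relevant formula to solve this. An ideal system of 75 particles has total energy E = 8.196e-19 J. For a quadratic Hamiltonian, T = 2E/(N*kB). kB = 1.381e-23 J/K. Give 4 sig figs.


Step 1: Numerator = 2*E = 2*8.196e-19 = 1.639e-18 J
Step 2: Denominator = N*kB = 75*1.381e-23 = 1.036e-21
Step 3: T = 1.639e-18 / 1.036e-21 = 1583 K

1583


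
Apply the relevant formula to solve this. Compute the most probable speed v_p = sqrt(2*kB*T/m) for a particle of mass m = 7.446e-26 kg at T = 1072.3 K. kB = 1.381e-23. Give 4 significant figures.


Step 1: Numerator = 2*kB*T = 2*1.381e-23*1072.3 = 2.962e-20
Step 2: Ratio = 2.962e-20 / 7.446e-26 = 3.978e+05
Step 3: v_p = sqrt(3.978e+05) = 630.7 m/s

630.7


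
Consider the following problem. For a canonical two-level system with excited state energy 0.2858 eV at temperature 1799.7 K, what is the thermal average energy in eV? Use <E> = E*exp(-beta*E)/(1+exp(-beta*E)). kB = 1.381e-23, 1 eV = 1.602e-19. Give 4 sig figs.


Step 1: beta*E = 0.2858*1.602e-19/(1.381e-23*1799.7) = 1.842
Step 2: exp(-beta*E) = 0.1585
Step 3: <E> = 0.2858*0.1585/(1+0.1585) = 0.0391 eV

0.0391


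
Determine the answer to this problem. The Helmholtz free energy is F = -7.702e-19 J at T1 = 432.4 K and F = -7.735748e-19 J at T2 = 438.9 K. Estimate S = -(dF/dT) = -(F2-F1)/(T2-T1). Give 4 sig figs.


Step 1: dF = F2 - F1 = -7.735748e-19 - (-7.702e-19) = -3.3748e-21 J
Step 2: dT = T2 - T1 = 438.9 - 432.4 = 6.5 K
Step 3: S = -dF/dT = -(-3.3748e-21)/6.5 = 5.192e-22 J/K

5.192e-22


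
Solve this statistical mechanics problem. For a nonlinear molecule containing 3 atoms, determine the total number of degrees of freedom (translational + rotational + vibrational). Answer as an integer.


Step 1: Translational DOF = 3
Step 2: Rotational DOF (nonlinear) = 3
Step 3: Vibrational DOF = 3*3 - 6 = 3
Step 4: Total = 3 + 3 + 3 = 9

9


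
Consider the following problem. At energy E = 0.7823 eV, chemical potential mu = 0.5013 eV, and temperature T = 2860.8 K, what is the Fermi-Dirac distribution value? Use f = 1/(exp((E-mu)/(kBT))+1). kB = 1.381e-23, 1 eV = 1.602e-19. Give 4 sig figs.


Step 1: (E - mu) = 0.7823 - 0.5013 = 0.281 eV
Step 2: Convert: (E-mu)*eV = 4.502e-20 J
Step 3: x = (E-mu)*eV/(kB*T) = 1.139
Step 4: f = 1/(exp(1.139)+1) = 0.2424

0.2424


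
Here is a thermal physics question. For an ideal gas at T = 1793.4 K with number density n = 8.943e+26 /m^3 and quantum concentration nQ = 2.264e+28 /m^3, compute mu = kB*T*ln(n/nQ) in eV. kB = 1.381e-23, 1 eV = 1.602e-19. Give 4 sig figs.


Step 1: n/nQ = 8.943e+26/2.264e+28 = 0.0395
Step 2: ln(n/nQ) = -3.231
Step 3: mu = kB*T*ln(n/nQ) = 2.477e-20*-3.231 = -8.003e-20 J
Step 4: Convert to eV: -8.003e-20/1.602e-19 = -0.4996 eV

-0.4996


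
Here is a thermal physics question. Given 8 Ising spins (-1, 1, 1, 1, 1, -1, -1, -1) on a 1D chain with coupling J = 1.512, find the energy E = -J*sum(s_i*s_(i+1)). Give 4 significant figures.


Step 1: Nearest-neighbor products: -1, 1, 1, 1, -1, 1, 1
Step 2: Sum of products = 3
Step 3: E = -1.512 * 3 = -4.536

-4.536


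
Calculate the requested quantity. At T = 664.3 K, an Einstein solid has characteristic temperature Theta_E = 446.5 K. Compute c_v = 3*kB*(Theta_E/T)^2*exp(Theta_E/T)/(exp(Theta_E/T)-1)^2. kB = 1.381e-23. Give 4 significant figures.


Step 1: x = Theta_E/T = 446.5/664.3 = 0.6721
Step 2: x^2 = 0.4518
Step 3: exp(x) = 1.958
Step 4: c_v = 3*1.381e-23*0.4518*1.958/(1.958-1)^2 = 3.99e-23

3.99e-23


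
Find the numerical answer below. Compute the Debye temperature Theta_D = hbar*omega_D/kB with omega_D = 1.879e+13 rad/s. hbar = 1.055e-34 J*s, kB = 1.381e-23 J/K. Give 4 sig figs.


Step 1: hbar*omega_D = 1.055e-34 * 1.879e+13 = 1.982e-21 J
Step 2: Theta_D = 1.982e-21 / 1.381e-23
Step 3: Theta_D = 143.5 K

143.5


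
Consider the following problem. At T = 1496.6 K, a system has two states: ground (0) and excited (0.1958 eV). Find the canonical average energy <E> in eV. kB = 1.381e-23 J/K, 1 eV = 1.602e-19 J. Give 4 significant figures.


Step 1: beta*E = 0.1958*1.602e-19/(1.381e-23*1496.6) = 1.518
Step 2: exp(-beta*E) = 0.2192
Step 3: <E> = 0.1958*0.2192/(1+0.2192) = 0.03521 eV

0.03521


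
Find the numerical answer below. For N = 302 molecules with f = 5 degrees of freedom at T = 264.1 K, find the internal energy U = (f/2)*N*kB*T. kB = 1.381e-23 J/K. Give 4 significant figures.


Step 1: f/2 = 5/2 = 2.5
Step 2: N*kB*T = 302*1.381e-23*264.1 = 1.101e-18
Step 3: U = 2.5 * 1.101e-18 = 2.754e-18 J

2.754e-18


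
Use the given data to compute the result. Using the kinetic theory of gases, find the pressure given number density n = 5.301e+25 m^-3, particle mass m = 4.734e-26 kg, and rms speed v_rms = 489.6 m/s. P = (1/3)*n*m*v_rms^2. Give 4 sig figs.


Step 1: v_rms^2 = 489.6^2 = 2.397e+05
Step 2: n*m = 5.301e+25*4.734e-26 = 2.509
Step 3: P = (1/3)*2.509*2.397e+05 = 2.005e+05 Pa

2.005e+05


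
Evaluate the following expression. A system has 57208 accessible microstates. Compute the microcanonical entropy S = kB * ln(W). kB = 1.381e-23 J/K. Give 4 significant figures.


Step 1: ln(W) = ln(57208) = 10.95
Step 2: S = kB * ln(W) = 1.381e-23 * 10.95
Step 3: S = 1.513e-22 J/K

1.513e-22


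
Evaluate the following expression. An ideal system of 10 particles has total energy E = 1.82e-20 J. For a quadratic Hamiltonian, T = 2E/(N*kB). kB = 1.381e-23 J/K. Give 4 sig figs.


Step 1: Numerator = 2*E = 2*1.82e-20 = 3.64e-20 J
Step 2: Denominator = N*kB = 10*1.381e-23 = 1.381e-22
Step 3: T = 3.64e-20 / 1.381e-22 = 263.6 K

263.6


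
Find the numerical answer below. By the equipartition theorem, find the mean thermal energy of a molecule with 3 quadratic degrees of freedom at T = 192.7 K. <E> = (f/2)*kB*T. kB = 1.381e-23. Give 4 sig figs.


Step 1: f/2 = 3/2 = 1.5
Step 2: kB*T = 1.381e-23 * 192.7 = 2.661e-21
Step 3: <E> = 1.5 * 2.661e-21 = 3.992e-21 J

3.992e-21


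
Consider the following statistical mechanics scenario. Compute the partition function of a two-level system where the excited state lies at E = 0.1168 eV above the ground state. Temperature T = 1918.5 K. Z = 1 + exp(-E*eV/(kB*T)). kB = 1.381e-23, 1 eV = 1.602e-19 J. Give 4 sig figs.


Step 1: Compute beta*E = E*eV/(kB*T) = 0.1168*1.602e-19/(1.381e-23*1918.5) = 0.7062
Step 2: exp(-beta*E) = exp(-0.7062) = 0.4935
Step 3: Z = 1 + 0.4935 = 1.493

1.493


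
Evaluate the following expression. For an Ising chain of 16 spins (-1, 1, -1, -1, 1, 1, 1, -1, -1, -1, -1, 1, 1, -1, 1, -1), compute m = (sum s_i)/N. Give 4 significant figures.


Step 1: Count up spins (+1): 7, down spins (-1): 9
Step 2: Total magnetization M = 7 - 9 = -2
Step 3: m = M/N = -2/16 = -0.125

-0.125


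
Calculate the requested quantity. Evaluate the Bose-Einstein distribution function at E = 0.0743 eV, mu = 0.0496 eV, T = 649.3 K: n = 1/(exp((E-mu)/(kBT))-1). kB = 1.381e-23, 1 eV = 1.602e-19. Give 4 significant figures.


Step 1: (E - mu) = 0.0247 eV
Step 2: x = (E-mu)*eV/(kB*T) = 0.0247*1.602e-19/(1.381e-23*649.3) = 0.4413
Step 3: exp(x) = 1.555
Step 4: n = 1/(exp(x)-1) = 1.803

1.803


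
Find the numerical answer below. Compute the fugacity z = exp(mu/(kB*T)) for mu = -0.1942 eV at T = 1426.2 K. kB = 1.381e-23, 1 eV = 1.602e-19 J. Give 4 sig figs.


Step 1: Convert mu to Joules: -0.1942*1.602e-19 = -3.111e-20 J
Step 2: kB*T = 1.381e-23*1426.2 = 1.97e-20 J
Step 3: mu/(kB*T) = -1.58
Step 4: z = exp(-1.58) = 0.2061

0.2061


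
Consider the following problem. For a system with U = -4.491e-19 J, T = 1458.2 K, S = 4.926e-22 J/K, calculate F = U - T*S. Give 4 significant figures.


Step 1: T*S = 1458.2 * 4.926e-22 = 7.183e-19 J
Step 2: F = U - T*S = -4.491e-19 - 7.183e-19
Step 3: F = -1.167e-18 J

-1.167e-18


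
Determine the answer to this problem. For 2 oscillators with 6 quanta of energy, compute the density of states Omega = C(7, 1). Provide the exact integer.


Step 1: Use binomial coefficient C(7, 1)
Step 2: Numerator = 7! / 6!
Step 3: Denominator = 1!
Step 4: Omega = 7

7


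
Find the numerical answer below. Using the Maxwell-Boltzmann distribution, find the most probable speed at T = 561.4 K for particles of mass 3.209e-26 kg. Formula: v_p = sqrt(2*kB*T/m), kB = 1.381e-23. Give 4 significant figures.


Step 1: Numerator = 2*kB*T = 2*1.381e-23*561.4 = 1.551e-20
Step 2: Ratio = 1.551e-20 / 3.209e-26 = 4.832e+05
Step 3: v_p = sqrt(4.832e+05) = 695.1 m/s

695.1


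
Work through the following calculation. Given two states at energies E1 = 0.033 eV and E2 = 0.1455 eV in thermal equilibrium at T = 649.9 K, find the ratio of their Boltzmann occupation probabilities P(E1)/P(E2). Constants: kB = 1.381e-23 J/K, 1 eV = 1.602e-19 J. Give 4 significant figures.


Step 1: Compute energy difference dE = E1 - E2 = 0.033 - 0.1455 = -0.1125 eV
Step 2: Convert to Joules: dE_J = -0.1125 * 1.602e-19 = -1.802e-20 J
Step 3: Compute exponent = -dE_J / (kB * T) = -(-1.802e-20) / (1.381e-23 * 649.9) = 2.008
Step 4: P(E1)/P(E2) = exp(2.008) = 7.449

7.449


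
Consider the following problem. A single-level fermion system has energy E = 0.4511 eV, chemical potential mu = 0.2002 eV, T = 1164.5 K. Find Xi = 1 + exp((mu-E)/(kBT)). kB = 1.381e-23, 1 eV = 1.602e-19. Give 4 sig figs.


Step 1: (mu - E) = 0.2002 - 0.4511 = -0.2509 eV
Step 2: x = (mu-E)*eV/(kB*T) = -0.2509*1.602e-19/(1.381e-23*1164.5) = -2.499
Step 3: exp(x) = 0.08214
Step 4: Xi = 1 + 0.08214 = 1.082

1.082


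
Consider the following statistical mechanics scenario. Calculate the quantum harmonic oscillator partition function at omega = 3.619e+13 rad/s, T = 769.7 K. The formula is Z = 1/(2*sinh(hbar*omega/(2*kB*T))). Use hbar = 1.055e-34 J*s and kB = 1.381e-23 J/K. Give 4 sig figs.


Step 1: Compute x = hbar*omega/(kB*T) = 1.055e-34*3.619e+13/(1.381e-23*769.7) = 0.3592
Step 2: x/2 = 0.1796
Step 3: sinh(x/2) = 0.1806
Step 4: Z = 1/(2*0.1806) = 2.769

2.769


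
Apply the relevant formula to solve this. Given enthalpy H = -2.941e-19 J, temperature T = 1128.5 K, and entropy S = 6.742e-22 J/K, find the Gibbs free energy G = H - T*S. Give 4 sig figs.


Step 1: T*S = 1128.5 * 6.742e-22 = 7.608e-19 J
Step 2: G = H - T*S = -2.941e-19 - 7.608e-19
Step 3: G = -1.055e-18 J

-1.055e-18


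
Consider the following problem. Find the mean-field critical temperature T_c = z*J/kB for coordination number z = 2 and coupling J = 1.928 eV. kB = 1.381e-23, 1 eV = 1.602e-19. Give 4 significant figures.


Step 1: z*J = 2*1.928 = 3.856 eV
Step 2: Convert to Joules: 3.856*1.602e-19 = 6.177e-19 J
Step 3: T_c = 6.177e-19 / 1.381e-23 = 4.473e+04 K

4.473e+04


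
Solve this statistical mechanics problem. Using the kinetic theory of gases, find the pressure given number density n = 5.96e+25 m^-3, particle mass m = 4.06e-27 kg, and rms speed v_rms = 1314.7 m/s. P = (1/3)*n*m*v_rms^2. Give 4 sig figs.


Step 1: v_rms^2 = 1314.7^2 = 1.728e+06
Step 2: n*m = 5.96e+25*4.06e-27 = 0.242
Step 3: P = (1/3)*0.242*1.728e+06 = 1.394e+05 Pa

1.394e+05


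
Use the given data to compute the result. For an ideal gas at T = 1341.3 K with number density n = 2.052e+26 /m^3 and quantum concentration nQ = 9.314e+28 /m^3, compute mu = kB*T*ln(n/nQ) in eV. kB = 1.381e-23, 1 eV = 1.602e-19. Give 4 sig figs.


Step 1: n/nQ = 2.052e+26/9.314e+28 = 0.002203
Step 2: ln(n/nQ) = -6.118
Step 3: mu = kB*T*ln(n/nQ) = 1.852e-20*-6.118 = -1.133e-19 J
Step 4: Convert to eV: -1.133e-19/1.602e-19 = -0.7074 eV

-0.7074


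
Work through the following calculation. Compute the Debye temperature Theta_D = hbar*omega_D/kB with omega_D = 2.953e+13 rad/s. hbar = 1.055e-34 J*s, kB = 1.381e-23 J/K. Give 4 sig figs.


Step 1: hbar*omega_D = 1.055e-34 * 2.953e+13 = 3.115e-21 J
Step 2: Theta_D = 3.115e-21 / 1.381e-23
Step 3: Theta_D = 225.6 K

225.6


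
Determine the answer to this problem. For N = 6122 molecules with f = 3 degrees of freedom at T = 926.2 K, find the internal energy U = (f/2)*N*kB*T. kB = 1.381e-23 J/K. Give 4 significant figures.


Step 1: f/2 = 3/2 = 1.5
Step 2: N*kB*T = 6122*1.381e-23*926.2 = 7.831e-17
Step 3: U = 1.5 * 7.831e-17 = 1.175e-16 J

1.175e-16


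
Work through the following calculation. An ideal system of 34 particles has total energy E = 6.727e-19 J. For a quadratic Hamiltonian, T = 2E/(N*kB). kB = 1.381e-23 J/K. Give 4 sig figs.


Step 1: Numerator = 2*E = 2*6.727e-19 = 1.345e-18 J
Step 2: Denominator = N*kB = 34*1.381e-23 = 4.695e-22
Step 3: T = 1.345e-18 / 4.695e-22 = 2865 K

2865


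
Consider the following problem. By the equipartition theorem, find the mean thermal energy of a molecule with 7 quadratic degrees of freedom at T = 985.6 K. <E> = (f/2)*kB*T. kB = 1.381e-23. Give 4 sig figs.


Step 1: f/2 = 7/2 = 3.5
Step 2: kB*T = 1.381e-23 * 985.6 = 1.361e-20
Step 3: <E> = 3.5 * 1.361e-20 = 4.764e-20 J

4.764e-20


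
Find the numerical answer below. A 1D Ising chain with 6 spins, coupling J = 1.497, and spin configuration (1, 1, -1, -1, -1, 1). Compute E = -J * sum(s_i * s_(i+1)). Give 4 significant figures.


Step 1: Nearest-neighbor products: 1, -1, 1, 1, -1
Step 2: Sum of products = 1
Step 3: E = -1.497 * 1 = -1.497

-1.497


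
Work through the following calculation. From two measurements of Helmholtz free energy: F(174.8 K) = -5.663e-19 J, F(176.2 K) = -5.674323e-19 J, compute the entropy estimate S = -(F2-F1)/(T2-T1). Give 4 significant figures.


Step 1: dF = F2 - F1 = -5.674323e-19 - (-5.663e-19) = -1.1323e-21 J
Step 2: dT = T2 - T1 = 176.2 - 174.8 = 1.4 K
Step 3: S = -dF/dT = -(-1.1323e-21)/1.4 = 8.088e-22 J/K

8.088e-22


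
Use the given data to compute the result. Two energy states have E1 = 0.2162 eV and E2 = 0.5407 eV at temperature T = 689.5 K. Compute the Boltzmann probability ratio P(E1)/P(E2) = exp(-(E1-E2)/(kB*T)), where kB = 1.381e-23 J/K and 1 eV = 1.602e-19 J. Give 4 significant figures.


Step 1: Compute energy difference dE = E1 - E2 = 0.2162 - 0.5407 = -0.3245 eV
Step 2: Convert to Joules: dE_J = -0.3245 * 1.602e-19 = -5.198e-20 J
Step 3: Compute exponent = -dE_J / (kB * T) = -(-5.198e-20) / (1.381e-23 * 689.5) = 5.459
Step 4: P(E1)/P(E2) = exp(5.459) = 235

235


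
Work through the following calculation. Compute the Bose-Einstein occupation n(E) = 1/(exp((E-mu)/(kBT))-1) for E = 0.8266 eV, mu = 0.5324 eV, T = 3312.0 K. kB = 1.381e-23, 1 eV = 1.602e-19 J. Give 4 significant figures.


Step 1: (E - mu) = 0.2942 eV
Step 2: x = (E-mu)*eV/(kB*T) = 0.2942*1.602e-19/(1.381e-23*3312.0) = 1.03
Step 3: exp(x) = 2.802
Step 4: n = 1/(exp(x)-1) = 0.5549

0.5549


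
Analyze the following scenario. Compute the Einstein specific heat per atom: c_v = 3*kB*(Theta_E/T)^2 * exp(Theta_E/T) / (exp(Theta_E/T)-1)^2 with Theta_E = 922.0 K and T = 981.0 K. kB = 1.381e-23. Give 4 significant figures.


Step 1: x = Theta_E/T = 922.0/981.0 = 0.9399
Step 2: x^2 = 0.8833
Step 3: exp(x) = 2.56
Step 4: c_v = 3*1.381e-23*0.8833*2.56/(2.56-1)^2 = 3.851e-23

3.851e-23


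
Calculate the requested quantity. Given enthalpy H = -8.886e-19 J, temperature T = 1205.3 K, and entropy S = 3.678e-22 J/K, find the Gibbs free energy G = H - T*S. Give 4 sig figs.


Step 1: T*S = 1205.3 * 3.678e-22 = 4.433e-19 J
Step 2: G = H - T*S = -8.886e-19 - 4.433e-19
Step 3: G = -1.332e-18 J

-1.332e-18


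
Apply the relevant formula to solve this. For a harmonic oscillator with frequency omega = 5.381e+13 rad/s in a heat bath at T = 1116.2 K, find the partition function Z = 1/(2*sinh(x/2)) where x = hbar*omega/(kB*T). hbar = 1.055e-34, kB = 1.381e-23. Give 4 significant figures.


Step 1: Compute x = hbar*omega/(kB*T) = 1.055e-34*5.381e+13/(1.381e-23*1116.2) = 0.3683
Step 2: x/2 = 0.1841
Step 3: sinh(x/2) = 0.1852
Step 4: Z = 1/(2*0.1852) = 2.7

2.7


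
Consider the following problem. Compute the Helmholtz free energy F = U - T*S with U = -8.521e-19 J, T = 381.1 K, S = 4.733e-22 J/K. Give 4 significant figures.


Step 1: T*S = 381.1 * 4.733e-22 = 1.804e-19 J
Step 2: F = U - T*S = -8.521e-19 - 1.804e-19
Step 3: F = -1.032e-18 J

-1.032e-18


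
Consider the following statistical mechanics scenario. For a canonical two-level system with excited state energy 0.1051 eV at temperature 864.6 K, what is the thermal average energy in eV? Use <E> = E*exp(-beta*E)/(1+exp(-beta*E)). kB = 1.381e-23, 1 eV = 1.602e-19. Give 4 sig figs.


Step 1: beta*E = 0.1051*1.602e-19/(1.381e-23*864.6) = 1.41
Step 2: exp(-beta*E) = 0.2441
Step 3: <E> = 0.1051*0.2441/(1+0.2441) = 0.02062 eV

0.02062


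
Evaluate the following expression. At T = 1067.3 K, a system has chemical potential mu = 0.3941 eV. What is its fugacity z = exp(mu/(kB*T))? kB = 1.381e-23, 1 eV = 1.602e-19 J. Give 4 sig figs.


Step 1: Convert mu to Joules: 0.3941*1.602e-19 = 6.313e-20 J
Step 2: kB*T = 1.381e-23*1067.3 = 1.474e-20 J
Step 3: mu/(kB*T) = 4.283
Step 4: z = exp(4.283) = 72.49

72.49


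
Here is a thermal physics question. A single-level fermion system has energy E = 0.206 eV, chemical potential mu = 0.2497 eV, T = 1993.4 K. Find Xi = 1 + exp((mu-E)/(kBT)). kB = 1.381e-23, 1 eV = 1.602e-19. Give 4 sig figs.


Step 1: (mu - E) = 0.2497 - 0.206 = 0.0437 eV
Step 2: x = (mu-E)*eV/(kB*T) = 0.0437*1.602e-19/(1.381e-23*1993.4) = 0.2543
Step 3: exp(x) = 1.29
Step 4: Xi = 1 + 1.29 = 2.29

2.29


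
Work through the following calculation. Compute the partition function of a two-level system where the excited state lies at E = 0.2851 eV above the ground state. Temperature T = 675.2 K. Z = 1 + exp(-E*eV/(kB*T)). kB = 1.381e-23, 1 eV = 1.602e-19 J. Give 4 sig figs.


Step 1: Compute beta*E = E*eV/(kB*T) = 0.2851*1.602e-19/(1.381e-23*675.2) = 4.898
Step 2: exp(-beta*E) = exp(-4.898) = 0.00746
Step 3: Z = 1 + 0.00746 = 1.007

1.007


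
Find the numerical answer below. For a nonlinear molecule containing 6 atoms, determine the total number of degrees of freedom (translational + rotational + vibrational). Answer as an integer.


Step 1: Translational DOF = 3
Step 2: Rotational DOF (nonlinear) = 3
Step 3: Vibrational DOF = 3*6 - 6 = 12
Step 4: Total = 3 + 3 + 12 = 18

18


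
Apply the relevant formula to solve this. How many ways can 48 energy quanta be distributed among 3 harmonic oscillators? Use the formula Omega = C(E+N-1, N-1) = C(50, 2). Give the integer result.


Step 1: Use binomial coefficient C(50, 2)
Step 2: Numerator = 50! / 48!
Step 3: Denominator = 2!
Step 4: Omega = 1225

1225


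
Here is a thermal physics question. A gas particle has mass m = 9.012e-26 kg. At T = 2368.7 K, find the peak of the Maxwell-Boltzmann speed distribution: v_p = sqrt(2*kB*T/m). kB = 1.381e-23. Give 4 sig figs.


Step 1: Numerator = 2*kB*T = 2*1.381e-23*2368.7 = 6.542e-20
Step 2: Ratio = 6.542e-20 / 9.012e-26 = 7.26e+05
Step 3: v_p = sqrt(7.26e+05) = 852 m/s

852


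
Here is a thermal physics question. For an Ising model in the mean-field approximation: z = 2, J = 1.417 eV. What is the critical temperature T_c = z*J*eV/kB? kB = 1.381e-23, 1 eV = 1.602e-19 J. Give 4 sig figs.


Step 1: z*J = 2*1.417 = 2.834 eV
Step 2: Convert to Joules: 2.834*1.602e-19 = 4.54e-19 J
Step 3: T_c = 4.54e-19 / 1.381e-23 = 3.288e+04 K

3.288e+04


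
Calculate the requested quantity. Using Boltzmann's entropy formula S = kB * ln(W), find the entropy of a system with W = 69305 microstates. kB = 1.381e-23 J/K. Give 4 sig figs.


Step 1: ln(W) = ln(69305) = 11.15
Step 2: S = kB * ln(W) = 1.381e-23 * 11.15
Step 3: S = 1.539e-22 J/K

1.539e-22


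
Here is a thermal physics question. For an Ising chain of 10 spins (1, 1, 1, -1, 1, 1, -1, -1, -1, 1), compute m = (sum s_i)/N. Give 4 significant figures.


Step 1: Count up spins (+1): 6, down spins (-1): 4
Step 2: Total magnetization M = 6 - 4 = 2
Step 3: m = M/N = 2/10 = 0.2

0.2


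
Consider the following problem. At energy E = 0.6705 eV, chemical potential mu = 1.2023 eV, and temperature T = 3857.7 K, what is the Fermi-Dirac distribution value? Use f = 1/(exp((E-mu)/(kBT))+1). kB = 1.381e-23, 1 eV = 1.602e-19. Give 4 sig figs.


Step 1: (E - mu) = 0.6705 - 1.2023 = -0.5318 eV
Step 2: Convert: (E-mu)*eV = -8.519e-20 J
Step 3: x = (E-mu)*eV/(kB*T) = -1.599
Step 4: f = 1/(exp(-1.599)+1) = 0.8319

0.8319


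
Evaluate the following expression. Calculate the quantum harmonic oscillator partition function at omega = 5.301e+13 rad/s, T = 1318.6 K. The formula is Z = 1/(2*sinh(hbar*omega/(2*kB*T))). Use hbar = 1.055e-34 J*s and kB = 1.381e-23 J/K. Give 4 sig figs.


Step 1: Compute x = hbar*omega/(kB*T) = 1.055e-34*5.301e+13/(1.381e-23*1318.6) = 0.3071
Step 2: x/2 = 0.1536
Step 3: sinh(x/2) = 0.1542
Step 4: Z = 1/(2*0.1542) = 3.243

3.243


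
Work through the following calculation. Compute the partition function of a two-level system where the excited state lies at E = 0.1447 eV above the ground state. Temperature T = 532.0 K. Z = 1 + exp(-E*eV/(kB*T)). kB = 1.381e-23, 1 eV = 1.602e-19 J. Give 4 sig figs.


Step 1: Compute beta*E = E*eV/(kB*T) = 0.1447*1.602e-19/(1.381e-23*532.0) = 3.155
Step 2: exp(-beta*E) = exp(-3.155) = 0.04263
Step 3: Z = 1 + 0.04263 = 1.043

1.043


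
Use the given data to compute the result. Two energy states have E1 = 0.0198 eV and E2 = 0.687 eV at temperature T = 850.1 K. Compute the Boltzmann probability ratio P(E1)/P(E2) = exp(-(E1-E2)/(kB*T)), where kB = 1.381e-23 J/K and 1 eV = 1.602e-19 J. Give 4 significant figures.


Step 1: Compute energy difference dE = E1 - E2 = 0.0198 - 0.687 = -0.6672 eV
Step 2: Convert to Joules: dE_J = -0.6672 * 1.602e-19 = -1.069e-19 J
Step 3: Compute exponent = -dE_J / (kB * T) = -(-1.069e-19) / (1.381e-23 * 850.1) = 9.104
Step 4: P(E1)/P(E2) = exp(9.104) = 8995

8995


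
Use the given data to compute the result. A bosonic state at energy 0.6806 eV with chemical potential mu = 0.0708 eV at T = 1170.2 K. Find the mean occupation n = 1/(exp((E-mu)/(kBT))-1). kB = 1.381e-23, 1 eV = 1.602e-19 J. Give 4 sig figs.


Step 1: (E - mu) = 0.6098 eV
Step 2: x = (E-mu)*eV/(kB*T) = 0.6098*1.602e-19/(1.381e-23*1170.2) = 6.045
Step 3: exp(x) = 422
Step 4: n = 1/(exp(x)-1) = 0.002375

0.002375


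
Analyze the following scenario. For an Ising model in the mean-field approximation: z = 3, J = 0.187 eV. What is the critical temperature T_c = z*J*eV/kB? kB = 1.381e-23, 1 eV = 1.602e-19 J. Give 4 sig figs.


Step 1: z*J = 3*0.187 = 0.561 eV
Step 2: Convert to Joules: 0.561*1.602e-19 = 8.987e-20 J
Step 3: T_c = 8.987e-20 / 1.381e-23 = 6508 K

6508


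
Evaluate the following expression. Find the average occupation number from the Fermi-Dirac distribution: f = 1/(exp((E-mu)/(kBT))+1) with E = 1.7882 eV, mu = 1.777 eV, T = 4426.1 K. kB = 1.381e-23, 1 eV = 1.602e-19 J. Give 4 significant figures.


Step 1: (E - mu) = 1.7882 - 1.777 = 0.0112 eV
Step 2: Convert: (E-mu)*eV = 1.794e-21 J
Step 3: x = (E-mu)*eV/(kB*T) = 0.02935
Step 4: f = 1/(exp(0.02935)+1) = 0.4927

0.4927


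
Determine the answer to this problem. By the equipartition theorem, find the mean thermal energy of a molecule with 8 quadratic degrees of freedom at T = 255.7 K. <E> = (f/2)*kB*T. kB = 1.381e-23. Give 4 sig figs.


Step 1: f/2 = 8/2 = 4
Step 2: kB*T = 1.381e-23 * 255.7 = 3.531e-21
Step 3: <E> = 4 * 3.531e-21 = 1.412e-20 J

1.412e-20


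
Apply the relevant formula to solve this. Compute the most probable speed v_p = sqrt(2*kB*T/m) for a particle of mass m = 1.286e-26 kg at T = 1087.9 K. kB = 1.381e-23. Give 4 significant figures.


Step 1: Numerator = 2*kB*T = 2*1.381e-23*1087.9 = 3.005e-20
Step 2: Ratio = 3.005e-20 / 1.286e-26 = 2.337e+06
Step 3: v_p = sqrt(2.337e+06) = 1529 m/s

1529


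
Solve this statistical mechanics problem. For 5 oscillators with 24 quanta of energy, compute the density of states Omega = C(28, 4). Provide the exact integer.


Step 1: Use binomial coefficient C(28, 4)
Step 2: Numerator = 28! / 24!
Step 3: Denominator = 4!
Step 4: Omega = 20475

20475


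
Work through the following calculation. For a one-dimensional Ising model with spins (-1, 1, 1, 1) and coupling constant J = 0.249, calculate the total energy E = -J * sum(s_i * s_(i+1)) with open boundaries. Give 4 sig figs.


Step 1: Nearest-neighbor products: -1, 1, 1
Step 2: Sum of products = 1
Step 3: E = -0.249 * 1 = -0.249

-0.249


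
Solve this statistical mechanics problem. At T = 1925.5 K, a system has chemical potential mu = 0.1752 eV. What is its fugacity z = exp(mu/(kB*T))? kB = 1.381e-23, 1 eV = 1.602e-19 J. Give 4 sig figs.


Step 1: Convert mu to Joules: 0.1752*1.602e-19 = 2.807e-20 J
Step 2: kB*T = 1.381e-23*1925.5 = 2.659e-20 J
Step 3: mu/(kB*T) = 1.056
Step 4: z = exp(1.056) = 2.873

2.873


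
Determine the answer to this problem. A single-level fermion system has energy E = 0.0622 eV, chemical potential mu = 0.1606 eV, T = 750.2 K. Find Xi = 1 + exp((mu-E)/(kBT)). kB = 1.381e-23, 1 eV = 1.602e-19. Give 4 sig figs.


Step 1: (mu - E) = 0.1606 - 0.0622 = 0.0984 eV
Step 2: x = (mu-E)*eV/(kB*T) = 0.0984*1.602e-19/(1.381e-23*750.2) = 1.522
Step 3: exp(x) = 4.579
Step 4: Xi = 1 + 4.579 = 5.579

5.579


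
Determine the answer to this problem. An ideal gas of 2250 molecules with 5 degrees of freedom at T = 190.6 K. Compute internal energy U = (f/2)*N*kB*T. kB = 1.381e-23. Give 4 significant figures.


Step 1: f/2 = 5/2 = 2.5
Step 2: N*kB*T = 2250*1.381e-23*190.6 = 5.922e-18
Step 3: U = 2.5 * 5.922e-18 = 1.481e-17 J

1.481e-17


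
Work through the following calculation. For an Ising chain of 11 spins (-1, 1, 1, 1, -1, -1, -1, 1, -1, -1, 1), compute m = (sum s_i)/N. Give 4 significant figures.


Step 1: Count up spins (+1): 5, down spins (-1): 6
Step 2: Total magnetization M = 5 - 6 = -1
Step 3: m = M/N = -1/11 = -0.09091

-0.09091


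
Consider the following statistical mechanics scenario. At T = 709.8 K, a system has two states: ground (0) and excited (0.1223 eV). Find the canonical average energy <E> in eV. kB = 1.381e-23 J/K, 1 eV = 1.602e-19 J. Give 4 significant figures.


Step 1: beta*E = 0.1223*1.602e-19/(1.381e-23*709.8) = 1.999
Step 2: exp(-beta*E) = 0.1355
Step 3: <E> = 0.1223*0.1355/(1+0.1355) = 0.01459 eV

0.01459


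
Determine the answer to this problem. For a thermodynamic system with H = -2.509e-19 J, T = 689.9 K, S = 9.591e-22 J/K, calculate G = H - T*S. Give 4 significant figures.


Step 1: T*S = 689.9 * 9.591e-22 = 6.617e-19 J
Step 2: G = H - T*S = -2.509e-19 - 6.617e-19
Step 3: G = -9.126e-19 J

-9.126e-19


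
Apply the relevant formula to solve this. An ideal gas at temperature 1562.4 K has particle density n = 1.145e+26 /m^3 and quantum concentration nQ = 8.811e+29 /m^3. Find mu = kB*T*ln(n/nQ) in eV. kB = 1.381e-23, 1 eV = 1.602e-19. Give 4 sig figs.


Step 1: n/nQ = 1.145e+26/8.811e+29 = 0.00013
Step 2: ln(n/nQ) = -8.948
Step 3: mu = kB*T*ln(n/nQ) = 2.158e-20*-8.948 = -1.931e-19 J
Step 4: Convert to eV: -1.931e-19/1.602e-19 = -1.205 eV

-1.205


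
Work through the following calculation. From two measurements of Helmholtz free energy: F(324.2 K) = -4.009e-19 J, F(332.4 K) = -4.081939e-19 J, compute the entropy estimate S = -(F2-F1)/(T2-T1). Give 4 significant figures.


Step 1: dF = F2 - F1 = -4.081939e-19 - (-4.009e-19) = -7.2939e-21 J
Step 2: dT = T2 - T1 = 332.4 - 324.2 = 8.2 K
Step 3: S = -dF/dT = -(-7.2939e-21)/8.2 = 8.895e-22 J/K

8.895e-22


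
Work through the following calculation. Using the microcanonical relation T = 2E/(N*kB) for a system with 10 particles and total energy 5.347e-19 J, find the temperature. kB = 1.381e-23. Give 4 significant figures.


Step 1: Numerator = 2*E = 2*5.347e-19 = 1.069e-18 J
Step 2: Denominator = N*kB = 10*1.381e-23 = 1.381e-22
Step 3: T = 1.069e-18 / 1.381e-22 = 7744 K

7744


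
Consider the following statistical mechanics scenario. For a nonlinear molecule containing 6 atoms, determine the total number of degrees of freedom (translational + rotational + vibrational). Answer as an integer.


Step 1: Translational DOF = 3
Step 2: Rotational DOF (nonlinear) = 3
Step 3: Vibrational DOF = 3*6 - 6 = 12
Step 4: Total = 3 + 3 + 12 = 18

18


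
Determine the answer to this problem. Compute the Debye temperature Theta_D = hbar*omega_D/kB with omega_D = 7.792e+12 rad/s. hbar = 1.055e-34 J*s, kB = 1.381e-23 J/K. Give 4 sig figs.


Step 1: hbar*omega_D = 1.055e-34 * 7.792e+12 = 8.221e-22 J
Step 2: Theta_D = 8.221e-22 / 1.381e-23
Step 3: Theta_D = 59.53 K

59.53


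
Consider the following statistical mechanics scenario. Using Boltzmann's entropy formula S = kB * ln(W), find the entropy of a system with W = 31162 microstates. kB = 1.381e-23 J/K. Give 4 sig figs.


Step 1: ln(W) = ln(31162) = 10.35
Step 2: S = kB * ln(W) = 1.381e-23 * 10.35
Step 3: S = 1.429e-22 J/K

1.429e-22


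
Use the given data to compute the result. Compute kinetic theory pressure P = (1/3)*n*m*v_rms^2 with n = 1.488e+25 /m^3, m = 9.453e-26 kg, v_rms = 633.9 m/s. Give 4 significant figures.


Step 1: v_rms^2 = 633.9^2 = 4.018e+05
Step 2: n*m = 1.488e+25*9.453e-26 = 1.407
Step 3: P = (1/3)*1.407*4.018e+05 = 1.884e+05 Pa

1.884e+05


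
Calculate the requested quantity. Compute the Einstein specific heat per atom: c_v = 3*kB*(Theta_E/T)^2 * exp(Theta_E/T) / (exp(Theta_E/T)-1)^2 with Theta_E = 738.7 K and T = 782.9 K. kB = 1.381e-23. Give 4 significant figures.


Step 1: x = Theta_E/T = 738.7/782.9 = 0.9435
Step 2: x^2 = 0.8903
Step 3: exp(x) = 2.569
Step 4: c_v = 3*1.381e-23*0.8903*2.569/(2.569-1)^2 = 3.849e-23

3.849e-23
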